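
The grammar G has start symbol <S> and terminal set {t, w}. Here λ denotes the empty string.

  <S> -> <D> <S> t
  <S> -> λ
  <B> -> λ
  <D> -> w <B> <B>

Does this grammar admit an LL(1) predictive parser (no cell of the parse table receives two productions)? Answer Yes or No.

Yes

FIRST(<S>) = {λ, w}
FIRST(<B>) = {λ}
FIRST(<D>) = {w}
FOLLOW(<S>) = {$, t}
FOLLOW(<B>) = {t, w}
FOLLOW(<D>) = {t, w}
Each cell of M receives at most one production.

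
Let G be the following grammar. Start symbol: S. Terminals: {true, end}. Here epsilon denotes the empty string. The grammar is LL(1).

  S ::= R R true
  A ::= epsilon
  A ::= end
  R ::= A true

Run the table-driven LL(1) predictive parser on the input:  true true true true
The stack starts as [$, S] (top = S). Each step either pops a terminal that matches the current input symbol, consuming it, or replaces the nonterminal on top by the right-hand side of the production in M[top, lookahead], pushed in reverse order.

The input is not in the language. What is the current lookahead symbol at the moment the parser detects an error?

true

     Stack            Input                  Action
  1  $ S              true true true true $  expand S ::= R R true
  2  $ true R R       true true true true $  expand R ::= A true
  3  $ true R true A  true true true true $  expand A ::= epsilon
  4  $ true R true    true true true true $  match true
  5  $ true R         true true true $       expand R ::= A true
  6  $ true true A    true true true $       expand A ::= epsilon
  7  $ true true      true true true $       match true
  8  $ true           true true $            match true
  9  $                true $                 error: stack empty but input remains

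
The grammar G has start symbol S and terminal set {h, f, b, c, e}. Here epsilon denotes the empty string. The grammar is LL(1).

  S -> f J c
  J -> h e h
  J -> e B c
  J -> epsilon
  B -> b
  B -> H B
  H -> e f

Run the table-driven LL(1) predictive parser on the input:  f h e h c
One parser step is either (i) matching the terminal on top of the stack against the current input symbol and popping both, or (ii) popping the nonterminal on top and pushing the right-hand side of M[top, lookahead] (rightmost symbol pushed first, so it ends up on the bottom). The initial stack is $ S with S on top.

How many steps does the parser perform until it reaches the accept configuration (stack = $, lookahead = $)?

     Stack      Input        Action
  1  $ S        f h e h c $  expand S -> f J c
  2  $ c J f    f h e h c $  match f
  3  $ c J      h e h c $    expand J -> h e h
  4  $ c h e h  h e h c $    match h
  5  $ c h e    e h c $      match e
  6  $ c h      h c $        match h
  7  $ c        c $          match c
Accept reached after 7 steps.

7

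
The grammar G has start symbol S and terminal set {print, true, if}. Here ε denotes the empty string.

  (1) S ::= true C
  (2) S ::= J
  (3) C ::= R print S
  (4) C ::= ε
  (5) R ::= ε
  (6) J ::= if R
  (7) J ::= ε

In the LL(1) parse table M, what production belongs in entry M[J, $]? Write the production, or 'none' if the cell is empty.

J ::= ε

FIRST(R): from R::=ε we get {ε}. So FIRST(R) = {ε}.
FIRST(J): from J::=if R we get {if}; from J::=ε we get {ε}. So FIRST(J) = {ε, if}.
FIRST(S): from S::=true C we get {true}; from S::=J we get {ε, if}. So FIRST(S) = {ε, if, true}.
FIRST(C): from C::=R print S we get {print}; from C::=ε we get {ε}. So FIRST(C) = {ε, print}.
FOLLOW(S) includes $ since S is the start symbol.
FOLLOW(S): in C::=R print S, the suffix after S is empty, so FOLLOW(S) ⊇ FOLLOW(C) = {$}. Thus FOLLOW(S) = {$}.
FOLLOW(J): in S::=J, the suffix after J is empty, so FOLLOW(J) ⊇ FOLLOW(S) = {$}. Thus FOLLOW(J) = {$}.
For J ::= if R: FIRST(if R) = {if}, so it goes in M[J, t] for t ∈ {if}.
For J ::= ε: FIRST(ε) = {ε}, so it goes in M[J, t] for t ∈ {}; since ε ∈ FIRST, also for every t ∈ FOLLOW(J) = {$}.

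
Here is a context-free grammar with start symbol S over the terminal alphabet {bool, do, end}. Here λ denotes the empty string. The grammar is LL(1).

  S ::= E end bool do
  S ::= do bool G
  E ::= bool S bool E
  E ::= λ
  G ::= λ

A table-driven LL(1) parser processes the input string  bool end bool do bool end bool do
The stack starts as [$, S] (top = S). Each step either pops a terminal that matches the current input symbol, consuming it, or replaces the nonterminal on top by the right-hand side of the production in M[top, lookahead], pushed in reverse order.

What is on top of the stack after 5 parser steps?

end

     Stack                               Input                                Action
  1  $ S                                 bool end bool do bool end bool do $  expand S ::= E end bool do
  2  $ do bool end E                     bool end bool do bool end bool do $  expand E ::= bool S bool E
  3  $ do bool end E bool S bool         bool end bool do bool end bool do $  match bool
  4  $ do bool end E bool S              end bool do bool end bool do $       expand S ::= E end bool do
  5  $ do bool end E bool do bool end E  end bool do bool end bool do $       expand E ::= λ
Stack after step 5: $ do bool end E bool do bool end (top = end).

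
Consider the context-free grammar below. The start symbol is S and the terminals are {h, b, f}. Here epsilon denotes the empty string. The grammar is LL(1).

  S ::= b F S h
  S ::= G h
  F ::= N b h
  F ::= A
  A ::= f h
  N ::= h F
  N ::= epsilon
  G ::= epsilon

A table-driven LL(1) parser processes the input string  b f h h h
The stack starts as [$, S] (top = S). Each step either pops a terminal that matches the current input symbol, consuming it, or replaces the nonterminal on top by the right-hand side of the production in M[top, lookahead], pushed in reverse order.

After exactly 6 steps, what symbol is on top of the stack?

step 1: stack=$ S  input=b f h h h $  — expand S ::= b F S h
step 2: stack=$ h S F b  input=b f h h h $  — match b
step 3: stack=$ h S F  input=f h h h $  — expand F ::= A
step 4: stack=$ h S A  input=f h h h $  — expand A ::= f h
step 5: stack=$ h S h f  input=f h h h $  — match f
step 6: stack=$ h S h  input=h h h $  — match h
Stack after step 6: $ h S (top = S).

S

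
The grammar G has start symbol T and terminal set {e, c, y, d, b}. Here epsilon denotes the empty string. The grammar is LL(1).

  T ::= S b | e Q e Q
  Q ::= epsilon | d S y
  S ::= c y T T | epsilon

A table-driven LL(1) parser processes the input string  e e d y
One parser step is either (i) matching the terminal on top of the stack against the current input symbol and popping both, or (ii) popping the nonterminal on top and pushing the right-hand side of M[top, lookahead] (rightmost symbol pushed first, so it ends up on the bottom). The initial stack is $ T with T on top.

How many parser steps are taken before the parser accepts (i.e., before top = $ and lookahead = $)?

8

     Stack      Input      Action
  1  $ T        e e d y $  expand T ::= e Q e Q
  2  $ Q e Q e  e e d y $  match e
  3  $ Q e Q    e d y $    expand Q ::= epsilon
  4  $ Q e      e d y $    match e
  5  $ Q        d y $      expand Q ::= d S y
  6  $ y S d    d y $      match d
  7  $ y S      y $        expand S ::= epsilon
  8  $ y        y $        match y
Accept reached after 8 steps.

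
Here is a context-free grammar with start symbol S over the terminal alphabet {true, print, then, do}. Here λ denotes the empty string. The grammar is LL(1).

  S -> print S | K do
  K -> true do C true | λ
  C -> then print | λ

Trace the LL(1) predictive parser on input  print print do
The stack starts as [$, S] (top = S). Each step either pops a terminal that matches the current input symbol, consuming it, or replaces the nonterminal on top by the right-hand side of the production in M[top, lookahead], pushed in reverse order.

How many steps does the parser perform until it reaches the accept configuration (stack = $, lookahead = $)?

     Stack      Input             Action
  1  $ S        print print do $  expand S -> print S
  2  $ S print  print print do $  match print
  3  $ S        print do $        expand S -> print S
  4  $ S print  print do $        match print
  5  $ S        do $              expand S -> K do
  6  $ do K     do $              expand K -> λ
  7  $ do       do $              match do
Accept reached after 7 steps.

7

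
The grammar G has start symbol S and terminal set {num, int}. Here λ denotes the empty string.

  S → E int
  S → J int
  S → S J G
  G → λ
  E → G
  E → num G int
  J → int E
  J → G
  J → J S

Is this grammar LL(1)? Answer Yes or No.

No

FIRST(S) = {int, num}
FIRST(G) = {λ}
FIRST(E) = {λ, num}
FIRST(J) = {λ, int, num}
FOLLOW(S) = {$, int, num}
FOLLOW(G) = {$, int, num}
FOLLOW(E) = {$, int, num}
FOLLOW(J) = {$, int, num}
Cell M[E, num] receives both E → G and E → num G int — the grammar is not LL(1).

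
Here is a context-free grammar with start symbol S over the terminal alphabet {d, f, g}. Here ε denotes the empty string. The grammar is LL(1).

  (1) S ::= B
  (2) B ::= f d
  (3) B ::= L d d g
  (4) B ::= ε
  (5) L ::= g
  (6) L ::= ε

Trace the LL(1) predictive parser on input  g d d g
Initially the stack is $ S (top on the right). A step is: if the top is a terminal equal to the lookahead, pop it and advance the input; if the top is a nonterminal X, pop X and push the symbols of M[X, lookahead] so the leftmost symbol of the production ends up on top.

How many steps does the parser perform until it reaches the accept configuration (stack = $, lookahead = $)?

7

step 1: stack=$ S  input=g d d g $  — expand S ::= B
step 2: stack=$ B  input=g d d g $  — expand B ::= L d d g
step 3: stack=$ g d d L  input=g d d g $  — expand L ::= g
step 4: stack=$ g d d g  input=g d d g $  — match g
step 5: stack=$ g d d  input=d d g $  — match d
step 6: stack=$ g d  input=d g $  — match d
step 7: stack=$ g  input=g $  — match g
Accept reached after 7 steps.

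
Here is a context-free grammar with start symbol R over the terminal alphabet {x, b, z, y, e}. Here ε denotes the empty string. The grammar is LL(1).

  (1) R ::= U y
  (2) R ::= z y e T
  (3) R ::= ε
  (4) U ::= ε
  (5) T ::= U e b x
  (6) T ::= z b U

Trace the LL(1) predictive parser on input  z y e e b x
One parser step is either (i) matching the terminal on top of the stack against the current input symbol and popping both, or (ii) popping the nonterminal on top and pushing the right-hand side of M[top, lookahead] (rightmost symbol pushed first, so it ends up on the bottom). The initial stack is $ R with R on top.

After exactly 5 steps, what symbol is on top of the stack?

step 1: stack=$ R  input=z y e e b x $  — expand R ::= z y e T
step 2: stack=$ T e y z  input=z y e e b x $  — match z
step 3: stack=$ T e y  input=y e e b x $  — match y
step 4: stack=$ T e  input=e e b x $  — match e
step 5: stack=$ T  input=e b x $  — expand T ::= U e b x
Stack after step 5: $ x b e U (top = U).

U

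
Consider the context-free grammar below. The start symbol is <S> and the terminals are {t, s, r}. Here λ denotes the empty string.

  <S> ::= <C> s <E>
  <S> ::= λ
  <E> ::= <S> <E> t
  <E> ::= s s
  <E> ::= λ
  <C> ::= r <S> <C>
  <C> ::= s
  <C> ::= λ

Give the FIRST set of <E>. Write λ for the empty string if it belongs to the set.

FIRST(<C>): from <C>::=r <S> <C> we get {r}; from <C>::=s we get {s}; from <C>::=λ we get {λ}. So FIRST(<C>) = {λ, r, s}.
FIRST(<S>): from <S>::=<C> s <E> we get {r, s}; from <S>::=λ we get {λ}. So FIRST(<S>) = {λ, r, s}.
FIRST(<E>): from <E>::=<S> <E> t we get {r, s, t}; from <E>::=s s we get {s}; from <E>::=λ we get {λ}. So FIRST(<E>) = {λ, r, s, t}.

{λ, r, s, t}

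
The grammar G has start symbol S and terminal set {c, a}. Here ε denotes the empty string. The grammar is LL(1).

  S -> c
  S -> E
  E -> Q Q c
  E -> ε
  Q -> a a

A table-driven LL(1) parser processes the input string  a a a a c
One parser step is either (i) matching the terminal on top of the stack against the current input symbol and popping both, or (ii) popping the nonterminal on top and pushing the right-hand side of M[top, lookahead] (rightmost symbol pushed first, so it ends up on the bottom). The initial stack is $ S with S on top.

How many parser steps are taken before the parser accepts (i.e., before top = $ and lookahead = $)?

step 1: stack=$ S  input=a a a a c $  — expand S -> E
step 2: stack=$ E  input=a a a a c $  — expand E -> Q Q c
step 3: stack=$ c Q Q  input=a a a a c $  — expand Q -> a a
step 4: stack=$ c Q a a  input=a a a a c $  — match a
step 5: stack=$ c Q a  input=a a a c $  — match a
step 6: stack=$ c Q  input=a a c $  — expand Q -> a a
step 7: stack=$ c a a  input=a a c $  — match a
step 8: stack=$ c a  input=a c $  — match a
step 9: stack=$ c  input=c $  — match c
Accept reached after 9 steps.

9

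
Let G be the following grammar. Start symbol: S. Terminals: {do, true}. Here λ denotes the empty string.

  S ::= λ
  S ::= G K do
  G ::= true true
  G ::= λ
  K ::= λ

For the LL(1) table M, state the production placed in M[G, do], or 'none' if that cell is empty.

FIRST(G) = {λ, true}
FIRST(K) = {λ}
FIRST(S) = {λ, do, true}  (via G K do)
FOLLOW(S) includes $ since S is the start symbol.
FOLLOW(G): in S::=G K do, G is followed by K do with FIRST {do}. Thus FOLLOW(G) = {do}.
For G ::= true true: FIRST(true true) = {true}, so it goes in M[G, t] for t ∈ {true}.
For G ::= λ: FIRST(λ) = {λ}, so it goes in M[G, t] for t ∈ {}; since λ ∈ FIRST, also for every t ∈ FOLLOW(G) = {do}.

G ::= λ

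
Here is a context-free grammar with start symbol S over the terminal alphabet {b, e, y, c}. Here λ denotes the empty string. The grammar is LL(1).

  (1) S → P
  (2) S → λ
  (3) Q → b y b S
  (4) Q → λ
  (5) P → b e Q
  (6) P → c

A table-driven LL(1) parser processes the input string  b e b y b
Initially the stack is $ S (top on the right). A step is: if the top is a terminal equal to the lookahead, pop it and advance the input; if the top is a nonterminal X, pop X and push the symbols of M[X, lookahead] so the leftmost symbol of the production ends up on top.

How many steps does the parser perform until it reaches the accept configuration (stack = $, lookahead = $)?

9

step 1: stack=$ S  input=b e b y b $  — expand S → P
step 2: stack=$ P  input=b e b y b $  — expand P → b e Q
step 3: stack=$ Q e b  input=b e b y b $  — match b
step 4: stack=$ Q e  input=e b y b $  — match e
step 5: stack=$ Q  input=b y b $  — expand Q → b y b S
step 6: stack=$ S b y b  input=b y b $  — match b
step 7: stack=$ S b y  input=y b $  — match y
step 8: stack=$ S b  input=b $  — match b
step 9: stack=$ S  input=$  — expand S → λ
Accept reached after 9 steps.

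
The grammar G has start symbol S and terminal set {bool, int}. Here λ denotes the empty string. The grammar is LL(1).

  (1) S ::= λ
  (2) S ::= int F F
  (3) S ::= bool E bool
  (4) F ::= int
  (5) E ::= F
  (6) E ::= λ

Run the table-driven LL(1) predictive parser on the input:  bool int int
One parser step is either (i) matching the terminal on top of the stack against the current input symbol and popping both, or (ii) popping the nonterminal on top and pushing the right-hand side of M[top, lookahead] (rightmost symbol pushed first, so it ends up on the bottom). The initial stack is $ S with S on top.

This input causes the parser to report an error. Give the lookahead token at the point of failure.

     Stack          Input           Action
  1  $ S            bool int int $  expand S ::= bool E bool
  2  $ bool E bool  bool int int $  match bool
  3  $ bool E       int int $       expand E ::= F
  4  $ bool F       int int $       expand F ::= int
  5  $ bool int     int int $       match int
  6  $ bool         int $           error: top is terminal bool but lookahead is int

int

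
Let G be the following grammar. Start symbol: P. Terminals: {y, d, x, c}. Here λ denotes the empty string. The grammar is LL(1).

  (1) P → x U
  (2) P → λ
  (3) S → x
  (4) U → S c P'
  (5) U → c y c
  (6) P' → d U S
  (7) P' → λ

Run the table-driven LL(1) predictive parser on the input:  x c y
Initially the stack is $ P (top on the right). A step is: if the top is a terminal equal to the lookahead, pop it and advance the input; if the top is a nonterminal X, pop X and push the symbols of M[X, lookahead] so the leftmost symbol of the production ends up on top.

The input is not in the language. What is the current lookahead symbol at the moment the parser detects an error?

$

step 1: stack=$ P  input=x c y $  — expand P → x U
step 2: stack=$ U x  input=x c y $  — match x
step 3: stack=$ U  input=c y $  — expand U → c y c
step 4: stack=$ c y c  input=c y $  — match c
step 5: stack=$ c y  input=y $  — match y
step 6: stack=$ c  input=$  — error: top is terminal c but lookahead is $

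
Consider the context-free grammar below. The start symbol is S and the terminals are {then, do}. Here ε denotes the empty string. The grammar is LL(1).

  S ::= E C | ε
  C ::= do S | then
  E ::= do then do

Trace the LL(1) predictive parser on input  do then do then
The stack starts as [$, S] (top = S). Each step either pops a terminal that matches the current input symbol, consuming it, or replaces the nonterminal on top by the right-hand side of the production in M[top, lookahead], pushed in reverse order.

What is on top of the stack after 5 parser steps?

step 1: stack=$ S  input=do then do then $  — expand S ::= E C
step 2: stack=$ C E  input=do then do then $  — expand E ::= do then do
step 3: stack=$ C do then do  input=do then do then $  — match do
step 4: stack=$ C do then  input=then do then $  — match then
step 5: stack=$ C do  input=do then $  — match do
Stack after step 5: $ C (top = C).

C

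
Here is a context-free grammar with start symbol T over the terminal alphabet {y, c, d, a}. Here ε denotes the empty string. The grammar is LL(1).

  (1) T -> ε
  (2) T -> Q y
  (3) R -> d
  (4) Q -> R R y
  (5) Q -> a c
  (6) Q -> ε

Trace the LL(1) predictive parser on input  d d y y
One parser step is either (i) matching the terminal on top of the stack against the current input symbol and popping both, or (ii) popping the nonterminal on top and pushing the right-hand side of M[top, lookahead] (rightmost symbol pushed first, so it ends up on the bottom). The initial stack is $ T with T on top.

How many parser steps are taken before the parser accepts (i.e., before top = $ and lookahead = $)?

8

     Stack      Input      Action
  1  $ T        d d y y $  expand T -> Q y
  2  $ y Q      d d y y $  expand Q -> R R y
  3  $ y y R R  d d y y $  expand R -> d
  4  $ y y R d  d d y y $  match d
  5  $ y y R    d y y $    expand R -> d
  6  $ y y d    d y y $    match d
  7  $ y y      y y $      match y
  8  $ y        y $        match y
Accept reached after 8 steps.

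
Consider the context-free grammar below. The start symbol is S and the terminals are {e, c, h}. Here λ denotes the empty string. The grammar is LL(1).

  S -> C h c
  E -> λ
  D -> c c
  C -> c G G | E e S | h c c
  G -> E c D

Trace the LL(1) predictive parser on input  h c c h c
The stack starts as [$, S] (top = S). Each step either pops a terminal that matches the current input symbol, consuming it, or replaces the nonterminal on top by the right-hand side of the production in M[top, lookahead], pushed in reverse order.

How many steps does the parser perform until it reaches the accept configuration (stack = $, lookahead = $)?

     Stack        Input        Action
  1  $ S          h c c h c $  expand S -> C h c
  2  $ c h C      h c c h c $  expand C -> h c c
  3  $ c h c c h  h c c h c $  match h
  4  $ c h c c    c c h c $    match c
  5  $ c h c      c h c $      match c
  6  $ c h        h c $        match h
  7  $ c          c $          match c
Accept reached after 7 steps.

7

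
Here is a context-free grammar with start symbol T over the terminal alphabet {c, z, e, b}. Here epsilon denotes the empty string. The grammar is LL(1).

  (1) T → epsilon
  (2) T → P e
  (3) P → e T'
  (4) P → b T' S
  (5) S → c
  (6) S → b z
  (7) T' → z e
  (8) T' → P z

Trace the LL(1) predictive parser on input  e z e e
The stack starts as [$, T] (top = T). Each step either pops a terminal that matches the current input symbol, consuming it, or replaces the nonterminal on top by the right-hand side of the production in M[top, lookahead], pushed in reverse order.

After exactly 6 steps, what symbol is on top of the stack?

step 1: stack=$ T  input=e z e e $  — expand T → P e
step 2: stack=$ e P  input=e z e e $  — expand P → e T'
step 3: stack=$ e T' e  input=e z e e $  — match e
step 4: stack=$ e T'  input=z e e $  — expand T' → z e
step 5: stack=$ e e z  input=z e e $  — match z
step 6: stack=$ e e  input=e e $  — match e
Stack after step 6: $ e (top = e).

e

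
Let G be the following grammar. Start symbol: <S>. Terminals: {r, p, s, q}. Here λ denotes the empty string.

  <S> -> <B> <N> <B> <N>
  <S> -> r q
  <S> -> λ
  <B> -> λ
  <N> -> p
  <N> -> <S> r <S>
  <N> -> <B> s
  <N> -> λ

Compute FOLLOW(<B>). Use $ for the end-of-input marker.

{$, p, r, s}

FIRST(<B>) = {λ}
FIRST(<S>) = {λ, p, r, s}  (via <B> <N> <B> <N>)
FIRST(<N>) = {λ, p, r, s}  (via <S> r <S>, <B> s)
FOLLOW(<S>) includes $ since <S> is the start symbol.
FOLLOW(<S>): in <N>-><S> r <S> (occurrence 1), <S> is followed by r <S> with FIRST {r}; in <N>-><S> r <S> (occurrence 2), the suffix after <S> is empty, so FOLLOW(<S>) ⊇ FOLLOW(<N>) = {$, p, r, s}. Thus FOLLOW(<S>) = {$, p, r, s}.
FOLLOW(<B>): in <S>-><B> <N> <B> <N> (occurrence 1), <B> is followed by <N> <B> <N> with FIRST {λ, p, r, s}; in <S>-><B> <N> <B> <N> (occurrence 1), the suffix after <B> is nullable, so FOLLOW(<B>) ⊇ FOLLOW(<S>) = {$, p, r, s}; in <S>-><B> <N> <B> <N> (occurrence 2), <B> is followed by <N> with FIRST {λ, p, r, s}; in <S>-><B> <N> <B> <N> (occurrence 2), the suffix after <B> is nullable, so FOLLOW(<B>) ⊇ FOLLOW(<S>) = {$, p, r, s}; in <N>-><B> s, <B> is followed by s with FIRST {s}. Thus FOLLOW(<B>) = {$, p, r, s}.
FOLLOW(<N>): in <S>-><B> <N> <B> <N> (occurrence 1), <N> is followed by <B> <N> with FIRST {λ, p, r, s}; in <S>-><B> <N> <B> <N> (occurrence 1), the suffix after <N> is nullable, so FOLLOW(<N>) ⊇ FOLLOW(<S>) = {$, p, r, s}; in <S>-><B> <N> <B> <N> (occurrence 2), the suffix after <N> is empty, so FOLLOW(<N>) ⊇ FOLLOW(<S>) = {$, p, r, s}. Thus FOLLOW(<N>) = {$, p, r, s}.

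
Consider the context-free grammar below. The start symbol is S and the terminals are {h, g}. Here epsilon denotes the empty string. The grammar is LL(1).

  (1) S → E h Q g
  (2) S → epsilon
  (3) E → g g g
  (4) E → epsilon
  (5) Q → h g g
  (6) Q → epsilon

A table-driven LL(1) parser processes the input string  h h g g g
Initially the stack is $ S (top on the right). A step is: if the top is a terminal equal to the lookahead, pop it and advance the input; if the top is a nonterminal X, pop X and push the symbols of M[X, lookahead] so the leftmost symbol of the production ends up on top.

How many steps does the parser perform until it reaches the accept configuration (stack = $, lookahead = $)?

8

     Stack      Input        Action
  1  $ S        h h g g g $  expand S → E h Q g
  2  $ g Q h E  h h g g g $  expand E → epsilon
  3  $ g Q h    h h g g g $  match h
  4  $ g Q      h g g g $    expand Q → h g g
  5  $ g g g h  h g g g $    match h
  6  $ g g g    g g g $      match g
  7  $ g g      g g $        match g
  8  $ g        g $          match g
Accept reached after 8 steps.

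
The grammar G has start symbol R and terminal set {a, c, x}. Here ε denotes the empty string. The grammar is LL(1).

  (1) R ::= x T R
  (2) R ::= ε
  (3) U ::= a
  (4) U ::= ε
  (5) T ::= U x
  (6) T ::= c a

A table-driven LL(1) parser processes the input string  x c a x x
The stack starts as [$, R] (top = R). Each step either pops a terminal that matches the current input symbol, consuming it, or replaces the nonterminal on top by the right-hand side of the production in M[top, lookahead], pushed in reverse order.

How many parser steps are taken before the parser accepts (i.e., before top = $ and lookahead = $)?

11

      Stack    Input        Action
   1  $ R      x c a x x $  expand R ::= x T R
   2  $ R T x  x c a x x $  match x
   3  $ R T    c a x x $    expand T ::= c a
   4  $ R a c  c a x x $    match c
   5  $ R a    a x x $      match a
   6  $ R      x x $        expand R ::= x T R
   7  $ R T x  x x $        match x
   8  $ R T    x $          expand T ::= U x
   9  $ R x U  x $          expand U ::= ε
  10  $ R x    x $          match x
  11  $ R      $            expand R ::= ε
Accept reached after 11 steps.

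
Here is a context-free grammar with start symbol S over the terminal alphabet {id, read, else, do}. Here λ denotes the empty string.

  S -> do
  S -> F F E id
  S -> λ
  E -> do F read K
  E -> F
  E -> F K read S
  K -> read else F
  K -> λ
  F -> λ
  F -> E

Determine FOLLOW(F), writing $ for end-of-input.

FIRST(K) = {λ, read}
FIRST(S) = {λ, do, id, read}  (via F F E id)
FIRST(E) = {λ, do, read}  (via F, F K read S)
FIRST(F) = {λ, do, read}  (via E)
FOLLOW(S) includes $ since S is the start symbol.
FOLLOW(S): in E->F K read S, the suffix after S is empty, so FOLLOW(S) ⊇ FOLLOW(E) = {do, id, read}. Thus FOLLOW(S) = {$, do, id, read}.
FOLLOW(E): in S->F F E id, E is followed by id with FIRST {id}; in F->E, the suffix after E is empty, so FOLLOW(E) ⊇ FOLLOW(F) = {do, id, read}. Thus FOLLOW(E) = {do, id, read}.
FOLLOW(K): in E->do F read K, the suffix after K is empty, so FOLLOW(K) ⊇ FOLLOW(E) = {do, id, read}; in E->F K read S, K is followed by read S with FIRST {read}. Thus FOLLOW(K) = {do, id, read}.
FOLLOW(F): in S->F F E id (occurrence 1), F is followed by F E id with FIRST {do, id, read}; in S->F F E id (occurrence 2), F is followed by E id with FIRST {do, id, read}; in E->do F read K, F is followed by read K with FIRST {read}; in E->F, the suffix after F is empty, so FOLLOW(F) ⊇ FOLLOW(E) = {do, id, read}; in E->F K read S, F is followed by K read S with FIRST {read}; in K->read else F, the suffix after F is empty, so FOLLOW(F) ⊇ FOLLOW(K) = {do, id, read}. Thus FOLLOW(F) = {do, id, read}.

{do, id, read}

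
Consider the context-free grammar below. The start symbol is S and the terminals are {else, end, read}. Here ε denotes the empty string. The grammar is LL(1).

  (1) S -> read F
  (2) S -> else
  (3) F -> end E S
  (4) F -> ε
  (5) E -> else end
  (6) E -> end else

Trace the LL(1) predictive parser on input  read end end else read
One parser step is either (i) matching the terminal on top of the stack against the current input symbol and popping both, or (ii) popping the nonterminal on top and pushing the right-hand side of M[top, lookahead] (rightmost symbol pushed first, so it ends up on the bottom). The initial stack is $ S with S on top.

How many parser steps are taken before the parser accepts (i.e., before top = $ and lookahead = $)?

10

step 1: stack=$ S  input=read end end else read $  — expand S -> read F
step 2: stack=$ F read  input=read end end else read $  — match read
step 3: stack=$ F  input=end end else read $  — expand F -> end E S
step 4: stack=$ S E end  input=end end else read $  — match end
step 5: stack=$ S E  input=end else read $  — expand E -> end else
step 6: stack=$ S else end  input=end else read $  — match end
step 7: stack=$ S else  input=else read $  — match else
step 8: stack=$ S  input=read $  — expand S -> read F
step 9: stack=$ F read  input=read $  — match read
step 10: stack=$ F  input=$  — expand F -> ε
Accept reached after 10 steps.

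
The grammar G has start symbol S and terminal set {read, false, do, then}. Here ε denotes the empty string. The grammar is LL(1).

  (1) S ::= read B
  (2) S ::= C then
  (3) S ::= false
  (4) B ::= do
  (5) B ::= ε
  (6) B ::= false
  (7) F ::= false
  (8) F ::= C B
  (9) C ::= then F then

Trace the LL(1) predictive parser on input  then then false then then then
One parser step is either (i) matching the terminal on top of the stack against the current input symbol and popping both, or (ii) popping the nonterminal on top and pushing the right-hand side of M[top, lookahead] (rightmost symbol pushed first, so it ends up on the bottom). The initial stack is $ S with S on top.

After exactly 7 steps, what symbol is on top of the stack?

     Stack                      Input                             Action
  1  $ S                        then then false then then then $  expand S ::= C then
  2  $ then C                   then then false then then then $  expand C ::= then F then
  3  $ then then F then         then then false then then then $  match then
  4  $ then then F              then false then then then $       expand F ::= C B
  5  $ then then B C            then false then then then $       expand C ::= then F then
  6  $ then then B then F then  then false then then then $       match then
  7  $ then then B then F       false then then then $            expand F ::= false
Stack after step 7: $ then then B then false (top = false).

false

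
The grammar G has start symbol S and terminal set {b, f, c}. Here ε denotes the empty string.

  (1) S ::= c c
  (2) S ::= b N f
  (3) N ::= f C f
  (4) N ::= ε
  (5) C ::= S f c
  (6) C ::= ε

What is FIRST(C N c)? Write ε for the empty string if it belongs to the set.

FIRST(S): from S::=c c we get {c}; from S::=b N f we get {b}. So FIRST(S) = {b, c}.
FIRST(N): from N::=f C f we get {f}; from N::=ε we get {ε}. So FIRST(N) = {ε, f}.
FIRST(C): from C::=S f c we get {b, c}; from C::=ε we get {ε}. So FIRST(C) = {ε, b, c}.
FIRST(C N c): take FIRST of each symbol in turn, carrying on past any symbol whose FIRST contains ε; result {b, c, f}.

{b, c, f}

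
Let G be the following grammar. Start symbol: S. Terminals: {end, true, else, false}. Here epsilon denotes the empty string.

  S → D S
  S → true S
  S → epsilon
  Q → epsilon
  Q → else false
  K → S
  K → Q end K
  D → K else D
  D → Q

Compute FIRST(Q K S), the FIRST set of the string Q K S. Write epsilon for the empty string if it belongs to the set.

{epsilon, else, end, true}

FIRST(Q): from Q→epsilon we get {epsilon}; from Q→else false we get {else}. So FIRST(Q) = {epsilon, else}.
FIRST(S): from S→D S we get {epsilon, else, end, true}; from S→true S we get {true}; from S→epsilon we get {epsilon}. So FIRST(S) = {epsilon, else, end, true}.
FIRST(K): from K→S we get {epsilon, else, end, true}; from K→Q end K we get {else, end}. So FIRST(K) = {epsilon, else, end, true}.
FIRST(D): from D→K else D we get {else, end, true}; from D→Q we get {epsilon, else}. So FIRST(D) = {epsilon, else, end, true}.
FIRST(Q K S): take FIRST of each symbol in turn, carrying on past any symbol whose FIRST contains epsilon; result {epsilon, else, end, true}.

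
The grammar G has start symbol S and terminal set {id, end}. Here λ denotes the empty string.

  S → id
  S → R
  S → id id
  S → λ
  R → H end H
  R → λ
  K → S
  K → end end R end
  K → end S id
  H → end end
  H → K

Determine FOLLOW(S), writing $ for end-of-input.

FIRST(S) = {λ, end, id}  (via R)
FIRST(K) = {λ, end, id}  (via S)
FIRST(H) = {λ, end, id}  (via K)
FIRST(R) = {λ, end, id}  (via H end H)
FOLLOW(S) includes $ since S is the start symbol.
FOLLOW(S): in K→S, the suffix after S is empty, so FOLLOW(S) ⊇ FOLLOW(K) = {$, end, id}; in K→end S id, S is followed by id with FIRST {id}. Thus FOLLOW(S) = {$, end, id}.
FOLLOW(R): in S→R, the suffix after R is empty, so FOLLOW(R) ⊇ FOLLOW(S) = {$, end, id}; in K→end end R end, R is followed by end with FIRST {end}. Thus FOLLOW(R) = {$, end, id}.
FOLLOW(H): in R→H end H (occurrence 1), H is followed by end H with FIRST {end}; in R→H end H (occurrence 2), the suffix after H is empty, so FOLLOW(H) ⊇ FOLLOW(R) = {$, end, id}. Thus FOLLOW(H) = {$, end, id}.
FOLLOW(K): in H→K, the suffix after K is empty, so FOLLOW(K) ⊇ FOLLOW(H) = {$, end, id}. Thus FOLLOW(K) = {$, end, id}.

{$, end, id}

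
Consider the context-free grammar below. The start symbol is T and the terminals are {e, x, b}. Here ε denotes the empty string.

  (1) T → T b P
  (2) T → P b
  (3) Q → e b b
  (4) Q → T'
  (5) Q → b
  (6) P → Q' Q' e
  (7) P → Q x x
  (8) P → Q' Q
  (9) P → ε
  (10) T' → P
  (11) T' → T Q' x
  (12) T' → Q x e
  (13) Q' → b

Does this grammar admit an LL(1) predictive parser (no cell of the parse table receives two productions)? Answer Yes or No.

No

FIRST(T) = {b, e, x}
FIRST(Q) = {ε, b, e, x}
FIRST(P) = {ε, b, e, x}
FIRST(T') = {ε, b, e, x}
FIRST(Q') = {b}
FOLLOW(T) = {$, b}
FOLLOW(Q) = {$, b, x}
FOLLOW(P) = {$, b, x}
FOLLOW(T') = {$, b, x}
FOLLOW(Q') = {$, b, e, x}
Cell M[P, b] receives both P → Q' Q' e and P → Q x x and P → Q' Q and P → ε — the grammar is not LL(1).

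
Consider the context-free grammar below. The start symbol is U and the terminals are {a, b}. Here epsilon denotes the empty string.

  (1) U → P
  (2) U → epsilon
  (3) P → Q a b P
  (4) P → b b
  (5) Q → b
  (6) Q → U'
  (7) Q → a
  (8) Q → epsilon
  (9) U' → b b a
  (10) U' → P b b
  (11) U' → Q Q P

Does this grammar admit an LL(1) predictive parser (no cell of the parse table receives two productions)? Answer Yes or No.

No

FIRST(U) = {epsilon, a, b}
FIRST(P) = {a, b}
FIRST(Q) = {epsilon, a, b}
FIRST(U') = {a, b}
FOLLOW(U) = {$}
FOLLOW(P) = {$, a, b}
FOLLOW(Q) = {a, b}
FOLLOW(U') = {a, b}
Cell M[P, b] receives both P → Q a b P and P → b b — the grammar is not LL(1).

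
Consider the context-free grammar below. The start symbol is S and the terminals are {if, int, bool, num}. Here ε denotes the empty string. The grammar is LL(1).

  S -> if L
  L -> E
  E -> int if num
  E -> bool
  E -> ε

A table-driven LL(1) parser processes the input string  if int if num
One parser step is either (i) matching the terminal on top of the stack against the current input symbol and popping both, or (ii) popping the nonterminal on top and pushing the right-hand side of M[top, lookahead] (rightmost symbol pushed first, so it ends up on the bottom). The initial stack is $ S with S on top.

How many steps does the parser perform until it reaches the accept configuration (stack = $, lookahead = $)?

     Stack         Input            Action
  1  $ S           if int if num $  expand S -> if L
  2  $ L if        if int if num $  match if
  3  $ L           int if num $     expand L -> E
  4  $ E           int if num $     expand E -> int if num
  5  $ num if int  int if num $     match int
  6  $ num if      if num $         match if
  7  $ num         num $            match num
Accept reached after 7 steps.

7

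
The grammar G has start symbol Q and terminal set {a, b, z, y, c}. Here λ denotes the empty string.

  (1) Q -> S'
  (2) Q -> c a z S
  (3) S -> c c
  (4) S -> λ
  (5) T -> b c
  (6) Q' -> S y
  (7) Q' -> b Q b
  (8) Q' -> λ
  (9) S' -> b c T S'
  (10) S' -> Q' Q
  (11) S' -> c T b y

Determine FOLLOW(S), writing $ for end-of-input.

FIRST(S) = {λ, c}
FIRST(T) = {b}
FIRST(Q') = {λ, b, c, y}  (via S y)
FIRST(Q) = {b, c, y}  (via S')
FIRST(S') = {b, c, y}  (via Q' Q)
FOLLOW(Q) includes $ since Q is the start symbol.
FOLLOW(T): in S'->b c T S', T is followed by S' with FIRST {b, c, y}; in S'->c T b y, T is followed by b y with FIRST {b}. Thus FOLLOW(T) = {b, c, y}.
FOLLOW(Q'): in S'->Q' Q, Q' is followed by Q with FIRST {b, c, y}. Thus FOLLOW(Q') = {b, c, y}.
FOLLOW(Q): in Q'->b Q b, Q is followed by b with FIRST {b}; in S'->Q' Q, the suffix after Q is empty, so FOLLOW(Q) ⊇ FOLLOW(S') = {$, b}. Thus FOLLOW(Q) = {$, b}.
FOLLOW(S): in Q->c a z S, the suffix after S is empty, so FOLLOW(S) ⊇ FOLLOW(Q) = {$, b}; in Q'->S y, S is followed by y with FIRST {y}. Thus FOLLOW(S) = {$, b, y}.
FOLLOW(S'): in Q->S', the suffix after S' is empty, so FOLLOW(S') ⊇ FOLLOW(Q) = {$, b}; in S'->b c T S', the suffix after S' is empty (adds nothing new). Thus FOLLOW(S') = {$, b}.

{$, b, y}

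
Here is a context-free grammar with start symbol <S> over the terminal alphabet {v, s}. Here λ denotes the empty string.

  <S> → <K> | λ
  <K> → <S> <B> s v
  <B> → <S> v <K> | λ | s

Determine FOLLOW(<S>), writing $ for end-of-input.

{$, s, v}

FIRST(<S>): from <S>→<K> we get {s, v}; from <S>→λ we get {λ}. So FIRST(<S>) = {λ, s, v}.
FIRST(<B>): from <B>→<S> v <K> we get {s, v}; from <B>→λ we get {λ}; from <B>→s we get {s}. So FIRST(<B>) = {λ, s, v}.
FIRST(<K>): from <K>→<S> <B> s v we get {s, v}. So FIRST(<K>) = {s, v}.
FOLLOW(<S>) includes $ since <S> is the start symbol.
FOLLOW(<S>): in <K>→<S> <B> s v, <S> is followed by <B> s v with FIRST {s, v}; in <B>→<S> v <K>, <S> is followed by v <K> with FIRST {v}. Thus FOLLOW(<S>) = {$, s, v}.
FOLLOW(<B>): in <K>→<S> <B> s v, <B> is followed by s v with FIRST {s}. Thus FOLLOW(<B>) = {s}.
FOLLOW(<K>): in <S>→<K>, the suffix after <K> is empty, so FOLLOW(<K>) ⊇ FOLLOW(<S>) = {$, s, v}; in <B>→<S> v <K>, the suffix after <K> is empty, so FOLLOW(<K>) ⊇ FOLLOW(<B>) = {s}. Thus FOLLOW(<K>) = {$, s, v}.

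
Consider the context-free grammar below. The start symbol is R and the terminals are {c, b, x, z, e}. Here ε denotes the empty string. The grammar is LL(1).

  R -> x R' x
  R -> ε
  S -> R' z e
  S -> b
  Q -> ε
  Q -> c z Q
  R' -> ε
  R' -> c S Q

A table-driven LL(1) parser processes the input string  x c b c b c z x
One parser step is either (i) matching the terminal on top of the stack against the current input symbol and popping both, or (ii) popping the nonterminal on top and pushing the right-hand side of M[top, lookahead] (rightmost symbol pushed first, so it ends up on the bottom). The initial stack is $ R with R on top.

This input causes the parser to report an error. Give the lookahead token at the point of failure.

b

step 1: stack=$ R  input=x c b c b c z x $  — expand R -> x R' x
step 2: stack=$ x R' x  input=x c b c b c z x $  — match x
step 3: stack=$ x R'  input=c b c b c z x $  — expand R' -> c S Q
step 4: stack=$ x Q S c  input=c b c b c z x $  — match c
step 5: stack=$ x Q S  input=b c b c z x $  — expand S -> b
step 6: stack=$ x Q b  input=b c b c z x $  — match b
step 7: stack=$ x Q  input=c b c z x $  — expand Q -> c z Q
step 8: stack=$ x Q z c  input=c b c z x $  — match c
step 9: stack=$ x Q z  input=b c z x $  — error: top is terminal z but lookahead is b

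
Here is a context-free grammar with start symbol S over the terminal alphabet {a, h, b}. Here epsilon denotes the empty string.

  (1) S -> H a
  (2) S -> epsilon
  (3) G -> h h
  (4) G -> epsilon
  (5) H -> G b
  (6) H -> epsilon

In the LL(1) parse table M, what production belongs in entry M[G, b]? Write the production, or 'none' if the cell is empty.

FIRST(G): from G->h h we get {h}; from G->epsilon we get {epsilon}. So FIRST(G) = {epsilon, h}.
FIRST(H): from H->G b we get {b, h}; from H->epsilon we get {epsilon}. So FIRST(H) = {epsilon, b, h}.
FIRST(S): from S->H a we get {a, b, h}; from S->epsilon we get {epsilon}. So FIRST(S) = {epsilon, a, b, h}.
FOLLOW(S) includes $ since S is the start symbol.
FOLLOW(G): in H->G b, G is followed by b with FIRST {b}. Thus FOLLOW(G) = {b}.
For G -> h h: FIRST(h h) = {h}, so it goes in M[G, t] for t ∈ {h}.
For G -> epsilon: FIRST(epsilon) = {epsilon}, so it goes in M[G, t] for t ∈ {}; since epsilon ∈ FIRST, also for every t ∈ FOLLOW(G) = {b}.

G -> epsilon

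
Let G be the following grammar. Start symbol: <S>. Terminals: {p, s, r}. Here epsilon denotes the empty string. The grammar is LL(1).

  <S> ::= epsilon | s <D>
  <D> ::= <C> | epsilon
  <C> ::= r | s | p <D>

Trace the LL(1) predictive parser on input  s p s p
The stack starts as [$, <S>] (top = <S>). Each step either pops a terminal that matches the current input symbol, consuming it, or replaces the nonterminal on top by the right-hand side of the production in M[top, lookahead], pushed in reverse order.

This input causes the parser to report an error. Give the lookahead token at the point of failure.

step 1: stack=$ <S>  input=s p s p $  — expand <S> ::= s <D>
step 2: stack=$ <D> s  input=s p s p $  — match s
step 3: stack=$ <D>  input=p s p $  — expand <D> ::= <C>
step 4: stack=$ <C>  input=p s p $  — expand <C> ::= p <D>
step 5: stack=$ <D> p  input=p s p $  — match p
step 6: stack=$ <D>  input=s p $  — expand <D> ::= <C>
step 7: stack=$ <C>  input=s p $  — expand <C> ::= s
step 8: stack=$ s  input=s p $  — match s
step 9: stack=$  input=p $  — error: stack empty but input remains

p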